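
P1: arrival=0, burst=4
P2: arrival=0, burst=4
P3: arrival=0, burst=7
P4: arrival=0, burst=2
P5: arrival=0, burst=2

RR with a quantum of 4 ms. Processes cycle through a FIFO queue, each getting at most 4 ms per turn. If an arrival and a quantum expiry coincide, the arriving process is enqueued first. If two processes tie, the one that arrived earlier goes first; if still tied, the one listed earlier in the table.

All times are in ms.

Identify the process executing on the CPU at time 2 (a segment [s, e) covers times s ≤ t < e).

Timeline: | P1 0-4 | P2 4-8 | P3 8-12 | P4 12-14 | P5 14-16 | P3 16-19 |
Completion: P1=4  P2=8  P3=19  P4=14  P5=16

P1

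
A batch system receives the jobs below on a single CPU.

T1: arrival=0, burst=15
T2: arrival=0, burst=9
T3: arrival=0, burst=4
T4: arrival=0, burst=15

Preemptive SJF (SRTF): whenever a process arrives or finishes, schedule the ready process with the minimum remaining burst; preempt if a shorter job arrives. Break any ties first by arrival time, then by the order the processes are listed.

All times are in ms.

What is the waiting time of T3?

0

Gantt: | T3 0-4 | T2 4-13 | T1 13-28 | T4 28-43 |
Completion: T1=28  T2=13  T3=4  T4=43
Turnaround (C−A): T1=28  T2=13  T3=4  T4=43
Waiting(T3) = turnaround − burst = 4 − 4 = 0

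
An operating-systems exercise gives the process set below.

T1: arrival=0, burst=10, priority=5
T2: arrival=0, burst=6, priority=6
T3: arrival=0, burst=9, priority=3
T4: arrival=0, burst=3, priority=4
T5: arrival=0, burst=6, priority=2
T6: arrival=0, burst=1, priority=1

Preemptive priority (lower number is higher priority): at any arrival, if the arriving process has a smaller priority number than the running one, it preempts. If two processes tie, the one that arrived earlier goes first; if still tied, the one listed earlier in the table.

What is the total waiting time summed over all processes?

Gantt: | T6 0-1 | T5 1-7 | T3 7-16 | T4 16-19 | T1 19-29 | T2 29-35 |
Completion: T1=29  T2=35  T3=16  T4=19  T5=7  T6=1
Waiting = turnaround − burst: T1=19, T2=29, T3=7, T4=16, T5=1, T6=0
Total waiting = 19 + 29 + 7 + 16 + 1 + 0 = 72

72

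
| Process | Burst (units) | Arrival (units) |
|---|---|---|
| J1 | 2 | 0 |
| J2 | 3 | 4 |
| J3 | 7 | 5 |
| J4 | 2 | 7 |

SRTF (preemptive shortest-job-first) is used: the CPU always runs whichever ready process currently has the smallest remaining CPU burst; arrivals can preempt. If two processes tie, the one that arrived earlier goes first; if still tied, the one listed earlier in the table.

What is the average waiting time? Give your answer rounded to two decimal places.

Timeline: | J1 0-2 | idle 2-4 | J2 4-7 | J4 7-9 | J3 9-16 |
Completion: J1=2  J2=7  J3=16  J4=9
Turnaround (C−A): J1=2  J2=3  J3=11  J4=2
Waiting times: J1=0, J2=0, J3=4, J4=0
Average waiting = (0+0+4+0) / 4 = 4/4 = 1.00

1.00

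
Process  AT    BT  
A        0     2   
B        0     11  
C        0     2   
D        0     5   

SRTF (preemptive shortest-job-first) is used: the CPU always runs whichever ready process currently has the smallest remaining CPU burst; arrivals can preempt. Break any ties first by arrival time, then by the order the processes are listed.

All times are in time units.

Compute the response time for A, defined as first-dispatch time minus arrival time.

0

Schedule: | A 0-2 | C 2-4 | D 4-9 | B 9-20 |
Completion: A=2  B=20  C=4  D=9
Response(A) = first start − arrival = 0 − 0 = 0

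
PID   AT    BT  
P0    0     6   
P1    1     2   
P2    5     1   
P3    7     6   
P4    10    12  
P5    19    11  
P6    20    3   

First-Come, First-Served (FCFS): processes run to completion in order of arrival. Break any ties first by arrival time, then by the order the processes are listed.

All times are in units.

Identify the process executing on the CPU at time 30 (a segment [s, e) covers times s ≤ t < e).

Schedule: | P0 0-6 | P1 6-8 | P2 8-9 | P3 9-15 | P4 15-27 | P5 27-38 | P6 38-41 |
Completion: P0=6  P1=8  P2=9  P3=15  P4=27  P5=38  P6=41
Turnaround (C−A): P0=6  P1=7  P2=4  P3=8  P4=17  P5=19  P6=21

P5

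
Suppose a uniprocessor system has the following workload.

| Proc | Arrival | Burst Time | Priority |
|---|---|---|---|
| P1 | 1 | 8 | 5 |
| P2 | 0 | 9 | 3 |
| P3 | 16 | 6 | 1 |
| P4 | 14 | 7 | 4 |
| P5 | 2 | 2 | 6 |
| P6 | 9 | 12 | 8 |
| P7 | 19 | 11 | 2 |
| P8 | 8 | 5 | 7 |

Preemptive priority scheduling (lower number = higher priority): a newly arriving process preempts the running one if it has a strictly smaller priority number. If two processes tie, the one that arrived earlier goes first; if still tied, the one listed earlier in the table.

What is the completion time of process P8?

Schedule: | P2 0-9 | P1 9-14 | P4 14-16 | P3 16-22 | P7 22-33 | P4 33-38 | P1 38-41 | P5 41-43 | P8 43-48 | P6 48-60 |
Completion: P1=41  P2=9  P3=22  P4=38  P5=43  P6=60  P7=33  P8=48

48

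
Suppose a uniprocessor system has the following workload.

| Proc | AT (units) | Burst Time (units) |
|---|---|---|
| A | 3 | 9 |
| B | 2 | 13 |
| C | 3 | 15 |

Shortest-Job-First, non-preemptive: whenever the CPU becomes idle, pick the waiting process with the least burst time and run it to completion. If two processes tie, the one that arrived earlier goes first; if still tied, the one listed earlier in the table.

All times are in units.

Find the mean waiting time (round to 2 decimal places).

Timeline: | idle 0-2 | B 2-15 | A 15-24 | C 24-39 |
Completion: A=24  B=15  C=39
Waiting times: A=12, B=0, C=21
Average waiting = (12+0+21) / 3 = 33/3 = 11.00

11.00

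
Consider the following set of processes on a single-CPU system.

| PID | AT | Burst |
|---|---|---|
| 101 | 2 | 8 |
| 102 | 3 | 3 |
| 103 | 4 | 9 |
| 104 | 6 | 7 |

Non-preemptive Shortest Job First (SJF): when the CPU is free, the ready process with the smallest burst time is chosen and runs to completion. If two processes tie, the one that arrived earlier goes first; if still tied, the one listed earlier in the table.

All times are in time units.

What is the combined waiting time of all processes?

Schedule: | idle 0-2 | 101 2-10 | 102 10-13 | 104 13-20 | 103 20-29 |
Completion: 101=10  102=13  103=29  104=20
Waiting = turnaround − burst: 101=0, 102=7, 103=16, 104=7
Total waiting = 0 + 7 + 16 + 7 = 30

30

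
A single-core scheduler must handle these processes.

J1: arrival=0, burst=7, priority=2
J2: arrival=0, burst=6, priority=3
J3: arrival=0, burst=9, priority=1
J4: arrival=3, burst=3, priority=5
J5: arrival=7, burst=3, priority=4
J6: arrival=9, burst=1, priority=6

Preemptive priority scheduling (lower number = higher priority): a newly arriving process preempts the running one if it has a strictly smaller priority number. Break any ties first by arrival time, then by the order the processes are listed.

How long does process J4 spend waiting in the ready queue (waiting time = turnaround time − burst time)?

Gantt: | J3 0-9 | J1 9-16 | J2 16-22 | J5 22-25 | J4 25-28 | J6 28-29 |
Completion: J1=16  J2=22  J3=9  J4=28  J5=25  J6=29
Waiting(J4) = turnaround − burst = 25 − 3 = 22

22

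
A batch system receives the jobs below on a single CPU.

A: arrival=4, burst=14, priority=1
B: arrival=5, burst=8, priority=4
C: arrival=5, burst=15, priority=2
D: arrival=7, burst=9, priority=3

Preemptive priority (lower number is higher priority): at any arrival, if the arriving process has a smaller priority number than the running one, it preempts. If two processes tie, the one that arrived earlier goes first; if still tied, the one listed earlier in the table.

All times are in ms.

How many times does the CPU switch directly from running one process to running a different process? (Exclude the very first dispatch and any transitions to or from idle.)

3

Timeline: | idle 0-4 | A 4-18 | C 18-33 | D 33-42 | B 42-50 |
Completion: A=18  B=50  C=33  D=42
Turnaround (C−A): A=14  B=45  C=28  D=35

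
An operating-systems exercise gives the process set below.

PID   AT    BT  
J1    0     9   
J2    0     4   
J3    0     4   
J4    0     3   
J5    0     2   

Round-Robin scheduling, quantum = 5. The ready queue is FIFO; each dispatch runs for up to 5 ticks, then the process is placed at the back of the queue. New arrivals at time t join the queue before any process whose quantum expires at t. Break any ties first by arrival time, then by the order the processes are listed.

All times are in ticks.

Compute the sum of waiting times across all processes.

Schedule: | J1 0-5 | J2 5-9 | J3 9-13 | J4 13-16 | J5 16-18 | J1 18-22 |
Completion: J1=22  J2=9  J3=13  J4=16  J5=18
Waiting = turnaround − burst: J1=13, J2=5, J3=9, J4=13, J5=16
Total waiting = 13 + 5 + 9 + 13 + 16 = 56

56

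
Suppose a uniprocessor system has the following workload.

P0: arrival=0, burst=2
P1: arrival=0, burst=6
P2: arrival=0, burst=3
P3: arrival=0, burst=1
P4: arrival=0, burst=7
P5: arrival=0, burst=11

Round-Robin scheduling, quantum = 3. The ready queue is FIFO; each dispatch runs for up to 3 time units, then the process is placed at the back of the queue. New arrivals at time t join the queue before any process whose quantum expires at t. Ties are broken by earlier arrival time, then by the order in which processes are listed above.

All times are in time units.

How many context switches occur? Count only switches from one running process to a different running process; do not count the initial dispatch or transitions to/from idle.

Timeline: | P0 0-2 | P1 2-5 | P2 5-8 | P3 8-9 | P4 9-12 | P5 12-15 | P1 15-18 | P4 18-21 | P5 21-24 | P4 24-25 | P5 25-30 |
Completion: P0=2  P1=18  P2=8  P3=9  P4=25  P5=30
Turnaround (C−A): P0=2  P1=18  P2=8  P3=9  P4=25  P5=30

10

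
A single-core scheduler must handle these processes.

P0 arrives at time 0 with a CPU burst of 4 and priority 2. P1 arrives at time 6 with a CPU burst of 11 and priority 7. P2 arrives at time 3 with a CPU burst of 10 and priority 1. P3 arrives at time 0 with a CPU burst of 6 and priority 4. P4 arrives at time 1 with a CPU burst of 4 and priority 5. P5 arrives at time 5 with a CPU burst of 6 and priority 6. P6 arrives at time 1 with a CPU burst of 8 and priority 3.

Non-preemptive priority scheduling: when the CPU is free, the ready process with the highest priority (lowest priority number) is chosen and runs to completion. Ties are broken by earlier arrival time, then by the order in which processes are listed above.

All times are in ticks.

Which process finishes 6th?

P5

Schedule: | P0 0-4 | P2 4-14 | P6 14-22 | P3 22-28 | P4 28-32 | P5 32-38 | P1 38-49 |
Completion: P0=4  P1=49  P2=14  P3=28  P4=32  P5=38  P6=22
Finish order: P0 → P2 → P6 → P3 → P4 → P5 → P1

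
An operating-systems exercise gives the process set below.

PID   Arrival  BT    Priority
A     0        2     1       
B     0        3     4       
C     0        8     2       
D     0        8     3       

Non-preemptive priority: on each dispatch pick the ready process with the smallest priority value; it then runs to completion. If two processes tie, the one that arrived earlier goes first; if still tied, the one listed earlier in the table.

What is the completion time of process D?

18

Gantt: | A 0-2 | C 2-10 | D 10-18 | B 18-21 |
Completion: A=2  B=21  C=10  D=18
Turnaround (C−A): A=2  B=21  C=10  D=18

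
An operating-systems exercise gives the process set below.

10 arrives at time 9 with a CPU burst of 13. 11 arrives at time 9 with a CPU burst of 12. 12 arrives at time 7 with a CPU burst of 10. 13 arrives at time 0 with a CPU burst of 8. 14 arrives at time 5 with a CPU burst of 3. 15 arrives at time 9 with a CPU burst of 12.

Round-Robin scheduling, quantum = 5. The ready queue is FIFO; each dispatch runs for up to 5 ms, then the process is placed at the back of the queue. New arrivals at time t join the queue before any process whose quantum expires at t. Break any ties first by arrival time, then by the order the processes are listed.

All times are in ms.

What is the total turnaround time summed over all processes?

184

Gantt: | 13 0-5 | 14 5-8 | 13 8-11 | 12 11-16 | 10 16-21 | 11 21-26 | 15 26-31 | 12 31-36 | 10 36-41 | 11 41-46 | 15 46-51 | 10 51-54 | 11 54-56 | 15 56-58 |
Completion: 10=54  11=56  12=36  13=11  14=8  15=58
Turnaround (C−A): 10=45  11=47  12=29  13=11  14=3  15=49
Turnaround = completion − arrival: 10=45, 11=47, 12=29, 13=11, 14=3, 15=49
Total turnaround = 45 + 47 + 29 + 11 + 3 + 49 = 184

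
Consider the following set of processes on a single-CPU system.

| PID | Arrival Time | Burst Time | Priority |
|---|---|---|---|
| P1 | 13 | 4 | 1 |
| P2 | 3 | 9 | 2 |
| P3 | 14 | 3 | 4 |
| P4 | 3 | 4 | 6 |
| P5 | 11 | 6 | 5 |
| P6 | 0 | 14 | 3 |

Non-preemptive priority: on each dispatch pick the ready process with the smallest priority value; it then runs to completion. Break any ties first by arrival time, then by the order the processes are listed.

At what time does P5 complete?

Gantt: | P6 0-14 | P1 14-18 | P2 18-27 | P3 27-30 | P5 30-36 | P4 36-40 |
Completion: P1=18  P2=27  P3=30  P4=40  P5=36  P6=14

36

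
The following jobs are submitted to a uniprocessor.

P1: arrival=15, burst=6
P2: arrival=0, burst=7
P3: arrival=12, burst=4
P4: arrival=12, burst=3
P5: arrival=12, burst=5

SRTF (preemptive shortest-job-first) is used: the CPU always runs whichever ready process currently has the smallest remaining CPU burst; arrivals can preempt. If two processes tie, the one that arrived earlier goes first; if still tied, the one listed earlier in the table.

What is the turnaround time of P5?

Schedule: | P2 0-7 | idle 7-12 | P4 12-15 | P3 15-19 | P5 19-24 | P1 24-30 |
Completion: P1=30  P2=7  P3=19  P4=15  P5=24
Turnaround (C−A): P1=15  P2=7  P3=7  P4=3  P5=12
Turnaround(P5) = completion − arrival = 24 − 12 = 12

12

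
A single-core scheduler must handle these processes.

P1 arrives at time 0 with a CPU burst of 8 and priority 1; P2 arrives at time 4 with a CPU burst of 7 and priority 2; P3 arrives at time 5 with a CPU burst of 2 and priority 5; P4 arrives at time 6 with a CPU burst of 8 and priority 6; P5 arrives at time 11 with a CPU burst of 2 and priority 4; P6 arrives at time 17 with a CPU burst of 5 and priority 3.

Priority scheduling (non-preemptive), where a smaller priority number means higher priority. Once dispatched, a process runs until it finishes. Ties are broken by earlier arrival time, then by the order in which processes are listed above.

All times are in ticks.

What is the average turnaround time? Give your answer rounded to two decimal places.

12.50

Gantt: | P1 0-8 | P2 8-15 | P5 15-17 | P6 17-22 | P3 22-24 | P4 24-32 |
Completion: P1=8  P2=15  P3=24  P4=32  P5=17  P6=22
Turnaround times: P1=8, P2=11, P3=19, P4=26, P5=6, P6=5
Average turnaround = (8+11+19+26+6+5) / 6 = 75/6 = 12.50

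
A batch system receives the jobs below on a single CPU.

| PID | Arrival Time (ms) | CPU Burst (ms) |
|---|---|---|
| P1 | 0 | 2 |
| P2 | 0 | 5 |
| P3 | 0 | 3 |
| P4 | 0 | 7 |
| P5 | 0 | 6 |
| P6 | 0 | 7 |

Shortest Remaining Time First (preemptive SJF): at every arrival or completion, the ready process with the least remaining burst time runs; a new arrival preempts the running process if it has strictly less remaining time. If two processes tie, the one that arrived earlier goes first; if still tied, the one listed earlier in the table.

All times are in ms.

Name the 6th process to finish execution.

P6

Gantt: | P1 0-2 | P3 2-5 | P2 5-10 | P5 10-16 | P4 16-23 | P6 23-30 |
Completion: P1=2  P2=10  P3=5  P4=23  P5=16  P6=30
Turnaround (C−A): P1=2  P2=10  P3=5  P4=23  P5=16  P6=30
Finish order: P1 → P3 → P2 → P5 → P4 → P6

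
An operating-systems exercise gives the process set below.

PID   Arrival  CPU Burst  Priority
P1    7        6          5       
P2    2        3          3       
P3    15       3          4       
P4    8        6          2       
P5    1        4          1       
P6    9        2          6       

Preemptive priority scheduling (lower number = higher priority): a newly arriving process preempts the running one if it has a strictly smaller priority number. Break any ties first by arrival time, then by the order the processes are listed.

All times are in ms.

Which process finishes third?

Gantt: | idle 0-1 | P5 1-5 | P2 5-8 | P4 8-14 | P1 14-15 | P3 15-18 | P1 18-23 | P6 23-25 |
Completion: P1=23  P2=8  P3=18  P4=14  P5=5  P6=25
Finish order: P5 → P2 → P4 → P3 → P1 → P6

P4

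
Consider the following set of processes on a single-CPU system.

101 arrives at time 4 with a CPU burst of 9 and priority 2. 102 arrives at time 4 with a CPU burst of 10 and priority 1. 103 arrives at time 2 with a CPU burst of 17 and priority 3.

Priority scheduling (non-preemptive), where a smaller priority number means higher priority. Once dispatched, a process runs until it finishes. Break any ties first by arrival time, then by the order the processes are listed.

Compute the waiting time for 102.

Gantt: | idle 0-2 | 103 2-19 | 102 19-29 | 101 29-38 |
Completion: 101=38  102=29  103=19
Waiting(102) = turnaround − burst = 25 − 10 = 15

15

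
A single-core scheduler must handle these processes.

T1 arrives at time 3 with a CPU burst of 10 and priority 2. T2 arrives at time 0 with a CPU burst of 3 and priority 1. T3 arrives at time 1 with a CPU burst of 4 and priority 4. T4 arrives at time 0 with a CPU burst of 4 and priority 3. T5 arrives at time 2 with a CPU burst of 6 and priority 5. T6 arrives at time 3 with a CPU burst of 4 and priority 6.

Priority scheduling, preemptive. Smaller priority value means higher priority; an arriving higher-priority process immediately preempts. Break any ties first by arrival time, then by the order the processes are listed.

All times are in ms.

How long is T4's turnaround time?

17

Timeline: | T2 0-3 | T1 3-13 | T4 13-17 | T3 17-21 | T5 21-27 | T6 27-31 |
Completion: T1=13  T2=3  T3=21  T4=17  T5=27  T6=31
Turnaround(T4) = completion − arrival = 17 − 0 = 17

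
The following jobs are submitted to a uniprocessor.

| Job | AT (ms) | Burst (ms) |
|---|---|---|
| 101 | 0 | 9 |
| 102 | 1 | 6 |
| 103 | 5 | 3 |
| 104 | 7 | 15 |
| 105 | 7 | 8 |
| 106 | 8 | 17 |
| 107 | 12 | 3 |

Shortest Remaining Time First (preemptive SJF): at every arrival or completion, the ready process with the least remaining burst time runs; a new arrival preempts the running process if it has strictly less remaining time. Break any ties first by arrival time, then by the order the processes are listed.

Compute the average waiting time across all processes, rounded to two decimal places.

Timeline: | 101 0-1 | 102 1-7 | 103 7-10 | 101 10-12 | 107 12-15 | 101 15-21 | 105 21-29 | 104 29-44 | 106 44-61 |
Completion: 101=21  102=7  103=10  104=44  105=29  106=61  107=15
Turnaround (C−A): 101=21  102=6  103=5  104=37  105=22  106=53  107=3
Waiting times: 101=12, 102=0, 103=2, 104=22, 105=14, 106=36, 107=0
Average waiting = (12+0+2+22+14+36+0) / 7 = 86/7 = 12.29

12.29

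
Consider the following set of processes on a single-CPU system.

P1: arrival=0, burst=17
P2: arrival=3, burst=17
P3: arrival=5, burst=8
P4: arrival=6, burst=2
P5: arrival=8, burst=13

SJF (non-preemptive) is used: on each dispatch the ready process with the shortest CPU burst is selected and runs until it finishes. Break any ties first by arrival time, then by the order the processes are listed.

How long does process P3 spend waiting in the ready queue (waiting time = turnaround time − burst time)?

14

Timeline: | P1 0-17 | P4 17-19 | P3 19-27 | P5 27-40 | P2 40-57 |
Completion: P1=17  P2=57  P3=27  P4=19  P5=40
Waiting(P3) = turnaround − burst = 22 − 8 = 14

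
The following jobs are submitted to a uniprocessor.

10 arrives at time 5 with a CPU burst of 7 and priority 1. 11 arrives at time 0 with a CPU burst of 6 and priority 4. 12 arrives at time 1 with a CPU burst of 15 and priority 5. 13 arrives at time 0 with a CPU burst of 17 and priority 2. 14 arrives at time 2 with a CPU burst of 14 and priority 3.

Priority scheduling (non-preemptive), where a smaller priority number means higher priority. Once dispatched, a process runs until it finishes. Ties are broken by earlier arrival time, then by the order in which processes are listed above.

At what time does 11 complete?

Gantt: | 13 0-17 | 10 17-24 | 14 24-38 | 11 38-44 | 12 44-59 |
Completion: 10=24  11=44  12=59  13=17  14=38
Turnaround (C−A): 10=19  11=44  12=58  13=17  14=36

44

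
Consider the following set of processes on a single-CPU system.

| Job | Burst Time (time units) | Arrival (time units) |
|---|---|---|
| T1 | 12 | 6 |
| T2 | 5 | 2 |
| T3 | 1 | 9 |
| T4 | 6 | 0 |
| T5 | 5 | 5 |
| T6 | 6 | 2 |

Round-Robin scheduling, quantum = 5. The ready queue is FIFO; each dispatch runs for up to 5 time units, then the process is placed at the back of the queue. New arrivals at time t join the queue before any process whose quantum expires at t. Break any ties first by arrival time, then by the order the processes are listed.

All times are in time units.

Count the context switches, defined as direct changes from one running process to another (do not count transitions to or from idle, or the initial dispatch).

8

Gantt: | T4 0-5 | T2 5-10 | T6 10-15 | T5 15-20 | T4 20-21 | T1 21-26 | T3 26-27 | T6 27-28 | T1 28-35 |
Completion: T1=35  T2=10  T3=27  T4=21  T5=20  T6=28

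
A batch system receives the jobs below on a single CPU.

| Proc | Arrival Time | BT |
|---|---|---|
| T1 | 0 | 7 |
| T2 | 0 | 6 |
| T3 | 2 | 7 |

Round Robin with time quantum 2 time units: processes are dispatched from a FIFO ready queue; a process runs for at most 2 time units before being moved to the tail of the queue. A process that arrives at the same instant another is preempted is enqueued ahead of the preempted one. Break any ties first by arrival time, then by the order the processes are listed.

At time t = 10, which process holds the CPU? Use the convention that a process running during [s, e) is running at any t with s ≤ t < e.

T3

Timeline: | T1 0-2 | T2 2-4 | T3 4-6 | T1 6-8 | T2 8-10 | T3 10-12 | T1 12-14 | T2 14-16 | T3 16-18 | T1 18-19 | T3 19-20 |
Completion: T1=19  T2=16  T3=20
Turnaround (C−A): T1=19  T2=16  T3=18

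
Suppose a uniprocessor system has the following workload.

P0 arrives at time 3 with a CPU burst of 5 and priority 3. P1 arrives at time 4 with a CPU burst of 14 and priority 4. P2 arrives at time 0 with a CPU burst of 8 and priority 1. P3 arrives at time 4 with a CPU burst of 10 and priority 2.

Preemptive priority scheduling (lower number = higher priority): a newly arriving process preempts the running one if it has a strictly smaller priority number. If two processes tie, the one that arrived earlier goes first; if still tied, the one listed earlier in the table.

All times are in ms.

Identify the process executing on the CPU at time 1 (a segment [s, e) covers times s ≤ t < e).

Schedule: | P2 0-8 | P3 8-18 | P0 18-23 | P1 23-37 |
Completion: P0=23  P1=37  P2=8  P3=18

P2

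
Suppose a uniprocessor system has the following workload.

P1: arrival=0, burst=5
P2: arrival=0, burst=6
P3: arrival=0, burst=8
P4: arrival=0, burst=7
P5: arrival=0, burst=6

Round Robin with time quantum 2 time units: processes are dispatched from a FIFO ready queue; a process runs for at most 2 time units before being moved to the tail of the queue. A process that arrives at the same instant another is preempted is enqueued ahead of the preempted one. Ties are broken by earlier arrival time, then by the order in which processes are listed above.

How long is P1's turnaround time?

21

Gantt: | P1 0-2 | P2 2-4 | P3 4-6 | P4 6-8 | P5 8-10 | P1 10-12 | P2 12-14 | P3 14-16 | P4 16-18 | P5 18-20 | P1 20-21 | P2 21-23 | P3 23-25 | P4 25-27 | P5 27-29 | P3 29-31 | P4 31-32 |
Completion: P1=21  P2=23  P3=31  P4=32  P5=29
Turnaround (C−A): P1=21  P2=23  P3=31  P4=32  P5=29
Turnaround(P1) = completion − arrival = 21 − 0 = 21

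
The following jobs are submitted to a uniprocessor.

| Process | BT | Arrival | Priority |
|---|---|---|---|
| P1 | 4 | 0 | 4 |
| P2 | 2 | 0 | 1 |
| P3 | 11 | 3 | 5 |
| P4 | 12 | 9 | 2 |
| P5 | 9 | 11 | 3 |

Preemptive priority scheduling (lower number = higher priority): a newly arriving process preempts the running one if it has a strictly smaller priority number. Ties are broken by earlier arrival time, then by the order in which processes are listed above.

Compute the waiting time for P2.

Timeline: | P2 0-2 | P1 2-6 | P3 6-9 | P4 9-21 | P5 21-30 | P3 30-38 |
Completion: P1=6  P2=2  P3=38  P4=21  P5=30
Turnaround (C−A): P1=6  P2=2  P3=35  P4=12  P5=19
Waiting(P2) = turnaround − burst = 2 − 2 = 0

0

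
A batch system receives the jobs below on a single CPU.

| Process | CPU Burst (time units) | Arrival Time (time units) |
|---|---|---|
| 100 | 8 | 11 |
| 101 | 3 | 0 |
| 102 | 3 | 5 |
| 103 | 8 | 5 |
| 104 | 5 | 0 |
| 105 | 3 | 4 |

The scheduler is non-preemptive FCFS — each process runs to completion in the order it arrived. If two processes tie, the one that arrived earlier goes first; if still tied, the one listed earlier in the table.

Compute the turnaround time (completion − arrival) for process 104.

Schedule: | 101 0-3 | 104 3-8 | 105 8-11 | 102 11-14 | 103 14-22 | 100 22-30 |
Completion: 100=30  101=3  102=14  103=22  104=8  105=11
Turnaround (C−A): 100=19  101=3  102=9  103=17  104=8  105=7
Turnaround(104) = completion − arrival = 8 − 0 = 8

8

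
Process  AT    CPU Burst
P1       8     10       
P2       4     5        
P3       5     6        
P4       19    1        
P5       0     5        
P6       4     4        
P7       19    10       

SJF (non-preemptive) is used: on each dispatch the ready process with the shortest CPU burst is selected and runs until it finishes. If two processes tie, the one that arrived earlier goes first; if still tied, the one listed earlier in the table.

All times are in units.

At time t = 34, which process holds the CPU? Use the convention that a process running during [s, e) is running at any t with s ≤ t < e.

Timeline: | P5 0-5 | P6 5-9 | P2 9-14 | P3 14-20 | P4 20-21 | P1 21-31 | P7 31-41 |
Completion: P1=31  P2=14  P3=20  P4=21  P5=5  P6=9  P7=41
Turnaround (C−A): P1=23  P2=10  P3=15  P4=2  P5=5  P6=5  P7=22

P7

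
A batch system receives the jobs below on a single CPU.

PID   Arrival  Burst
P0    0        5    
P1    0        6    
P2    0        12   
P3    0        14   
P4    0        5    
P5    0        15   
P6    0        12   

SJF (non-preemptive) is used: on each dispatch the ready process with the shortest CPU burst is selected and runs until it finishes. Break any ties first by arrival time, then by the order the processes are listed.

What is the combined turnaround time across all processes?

Timeline: | P0 0-5 | P4 5-10 | P1 10-16 | P2 16-28 | P6 28-40 | P3 40-54 | P5 54-69 |
Completion: P0=5  P1=16  P2=28  P3=54  P4=10  P5=69  P6=40
Turnaround = completion − arrival: P0=5, P1=16, P2=28, P3=54, P4=10, P5=69, P6=40
Total turnaround = 5 + 16 + 28 + 54 + 10 + 69 + 40 = 222

222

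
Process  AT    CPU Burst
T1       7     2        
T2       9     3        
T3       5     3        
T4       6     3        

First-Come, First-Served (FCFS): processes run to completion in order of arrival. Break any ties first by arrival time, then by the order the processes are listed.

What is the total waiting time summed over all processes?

10

Timeline: | idle 0-5 | T3 5-8 | T4 8-11 | T1 11-13 | T2 13-16 |
Completion: T1=13  T2=16  T3=8  T4=11
Turnaround (C−A): T1=6  T2=7  T3=3  T4=5
Waiting = turnaround − burst: T1=4, T2=4, T3=0, T4=2
Total waiting = 4 + 4 + 0 + 2 = 10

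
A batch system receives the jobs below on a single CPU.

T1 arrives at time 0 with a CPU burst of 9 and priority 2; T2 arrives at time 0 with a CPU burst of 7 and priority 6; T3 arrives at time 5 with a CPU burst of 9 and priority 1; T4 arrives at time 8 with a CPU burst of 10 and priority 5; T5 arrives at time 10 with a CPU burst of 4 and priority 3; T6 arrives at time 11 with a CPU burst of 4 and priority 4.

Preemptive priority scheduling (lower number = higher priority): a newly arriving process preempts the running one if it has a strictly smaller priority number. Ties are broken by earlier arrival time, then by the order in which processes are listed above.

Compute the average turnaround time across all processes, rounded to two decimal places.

Timeline: | T1 0-5 | T3 5-14 | T1 14-18 | T5 18-22 | T6 22-26 | T4 26-36 | T2 36-43 |
Completion: T1=18  T2=43  T3=14  T4=36  T5=22  T6=26
Turnaround (C−A): T1=18  T2=43  T3=9  T4=28  T5=12  T6=15
Turnaround times: T1=18, T2=43, T3=9, T4=28, T5=12, T6=15
Average turnaround = (18+43+9+28+12+15) / 6 = 125/6 = 20.83

20.83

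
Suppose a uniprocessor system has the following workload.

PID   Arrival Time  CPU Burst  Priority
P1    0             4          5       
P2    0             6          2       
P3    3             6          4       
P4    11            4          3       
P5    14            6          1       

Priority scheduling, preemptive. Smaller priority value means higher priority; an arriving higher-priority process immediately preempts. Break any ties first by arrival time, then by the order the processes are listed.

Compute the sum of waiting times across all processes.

41

Schedule: | P2 0-6 | P3 6-11 | P4 11-14 | P5 14-20 | P4 20-21 | P3 21-22 | P1 22-26 |
Completion: P1=26  P2=6  P3=22  P4=21  P5=20
Waiting = turnaround − burst: P1=22, P2=0, P3=13, P4=6, P5=0
Total waiting = 22 + 0 + 13 + 6 + 0 = 41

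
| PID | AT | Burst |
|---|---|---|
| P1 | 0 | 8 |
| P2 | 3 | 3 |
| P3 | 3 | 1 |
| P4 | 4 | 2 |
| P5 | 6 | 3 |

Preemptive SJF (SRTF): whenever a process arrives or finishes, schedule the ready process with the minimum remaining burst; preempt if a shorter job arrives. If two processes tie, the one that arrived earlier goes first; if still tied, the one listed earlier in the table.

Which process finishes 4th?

Gantt: | P1 0-3 | P3 3-4 | P4 4-6 | P2 6-9 | P5 9-12 | P1 12-17 |
Completion: P1=17  P2=9  P3=4  P4=6  P5=12
Turnaround (C−A): P1=17  P2=6  P3=1  P4=2  P5=6
Finish order: P3 → P4 → P2 → P5 → P1

P5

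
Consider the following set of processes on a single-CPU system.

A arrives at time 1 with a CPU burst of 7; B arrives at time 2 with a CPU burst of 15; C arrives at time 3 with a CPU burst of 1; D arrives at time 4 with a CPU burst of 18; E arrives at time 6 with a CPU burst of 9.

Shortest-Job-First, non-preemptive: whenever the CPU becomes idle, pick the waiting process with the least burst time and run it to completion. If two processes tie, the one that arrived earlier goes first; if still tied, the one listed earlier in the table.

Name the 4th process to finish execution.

B

Timeline: | idle 0-1 | A 1-8 | C 8-9 | E 9-18 | B 18-33 | D 33-51 |
Completion: A=8  B=33  C=9  D=51  E=18
Turnaround (C−A): A=7  B=31  C=6  D=47  E=12
Finish order: A → C → E → B → D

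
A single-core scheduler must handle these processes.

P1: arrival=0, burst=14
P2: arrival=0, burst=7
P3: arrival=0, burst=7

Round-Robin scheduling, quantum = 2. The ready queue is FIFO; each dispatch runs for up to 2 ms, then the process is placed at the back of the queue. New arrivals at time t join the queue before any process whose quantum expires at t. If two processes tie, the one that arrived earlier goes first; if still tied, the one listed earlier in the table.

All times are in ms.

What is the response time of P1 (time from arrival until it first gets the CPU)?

0

Gantt: | P1 0-2 | P2 2-4 | P3 4-6 | P1 6-8 | P2 8-10 | P3 10-12 | P1 12-14 | P2 14-16 | P3 16-18 | P1 18-20 | P2 20-21 | P3 21-22 | P1 22-28 |
Completion: P1=28  P2=21  P3=22
Response(P1) = first start − arrival = 0 − 0 = 0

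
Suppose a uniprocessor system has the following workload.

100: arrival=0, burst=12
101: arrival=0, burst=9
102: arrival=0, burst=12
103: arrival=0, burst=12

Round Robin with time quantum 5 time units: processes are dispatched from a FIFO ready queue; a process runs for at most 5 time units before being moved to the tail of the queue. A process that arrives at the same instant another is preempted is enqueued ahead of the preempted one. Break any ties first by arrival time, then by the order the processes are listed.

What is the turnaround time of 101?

29

Gantt: | 100 0-5 | 101 5-10 | 102 10-15 | 103 15-20 | 100 20-25 | 101 25-29 | 102 29-34 | 103 34-39 | 100 39-41 | 102 41-43 | 103 43-45 |
Completion: 100=41  101=29  102=43  103=45
Turnaround (C−A): 100=41  101=29  102=43  103=45
Turnaround(101) = completion − arrival = 29 − 0 = 29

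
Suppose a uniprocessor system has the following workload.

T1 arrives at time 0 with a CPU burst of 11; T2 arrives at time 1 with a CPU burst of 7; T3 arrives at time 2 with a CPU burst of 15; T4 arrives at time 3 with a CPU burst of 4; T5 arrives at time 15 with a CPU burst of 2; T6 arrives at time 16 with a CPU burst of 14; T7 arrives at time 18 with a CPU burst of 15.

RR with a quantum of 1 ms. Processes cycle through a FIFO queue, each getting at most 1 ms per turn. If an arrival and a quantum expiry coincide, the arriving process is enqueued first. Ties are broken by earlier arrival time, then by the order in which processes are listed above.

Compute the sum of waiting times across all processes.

Schedule: | T1 0-1 | T2 1-2 | T1 2-3 | T3 3-4 | T2 4-5 | T4 5-6 | T1 6-7 | T3 7-8 | T2 8-9 | T4 9-10 | T1 10-11 | T3 11-12 | T2 12-13 | T4 13-14 | T1 14-15 | T3 15-16 | T2 16-17 | T4 17-18 | T5 18-19 | T1 19-20 | T6 20-21 | T3 21-22 | T2 22-23 | T7 23-24 | T5 24-25 | T1 25-26 | T6 26-27 | T3 27-28 | T2 28-29 | T7 29-30 | T1 30-31 | T6 31-32 | T3 32-33 | T7 33-34 | T1 34-35 | T6 35-36 | T3 36-37 | T7 37-38 | T1 38-39 | T6 39-40 | T3 40-41 | T7 41-42 | T1 42-43 | T6 43-44 | T3 44-45 | T7 45-46 | T6 46-47 | T3 47-48 | T7 48-49 | T6 49-50 | T3 50-51 | T7 51-52 | T6 52-53 | T3 53-54 | T7 54-55 | T6 55-56 | T3 56-57 | T7 57-58 | T6 58-59 | T3 59-60 | T7 60-61 | T6 61-62 | T7 62-63 | T6 63-64 | T7 64-65 | T6 65-66 | T7 66-68 |
Completion: T1=43  T2=29  T3=60  T4=18  T5=25  T6=66  T7=68
Turnaround (C−A): T1=43  T2=28  T3=58  T4=15  T5=10  T6=50  T7=50
Waiting = turnaround − burst: T1=32, T2=21, T3=43, T4=11, T5=8, T6=36, T7=35
Total waiting = 32 + 21 + 43 + 11 + 8 + 36 + 35 = 186

186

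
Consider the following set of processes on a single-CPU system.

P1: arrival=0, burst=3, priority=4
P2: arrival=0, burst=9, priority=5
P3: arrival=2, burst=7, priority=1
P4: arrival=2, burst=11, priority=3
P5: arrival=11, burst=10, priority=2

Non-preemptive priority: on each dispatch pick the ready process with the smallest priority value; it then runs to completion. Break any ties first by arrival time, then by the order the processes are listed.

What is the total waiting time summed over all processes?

Timeline: | P1 0-3 | P3 3-10 | P4 10-21 | P5 21-31 | P2 31-40 |
Completion: P1=3  P2=40  P3=10  P4=21  P5=31
Turnaround (C−A): P1=3  P2=40  P3=8  P4=19  P5=20
Waiting = turnaround − burst: P1=0, P2=31, P3=1, P4=8, P5=10
Total waiting = 0 + 31 + 1 + 8 + 10 = 50

50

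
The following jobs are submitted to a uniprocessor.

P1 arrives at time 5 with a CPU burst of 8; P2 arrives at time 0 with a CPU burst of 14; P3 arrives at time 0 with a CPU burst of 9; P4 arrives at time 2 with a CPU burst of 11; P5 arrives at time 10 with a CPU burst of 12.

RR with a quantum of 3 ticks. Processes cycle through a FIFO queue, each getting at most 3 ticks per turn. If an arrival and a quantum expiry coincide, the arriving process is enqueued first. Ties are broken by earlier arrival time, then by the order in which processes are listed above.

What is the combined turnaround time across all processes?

211

Schedule: | P2 0-3 | P3 3-6 | P4 6-9 | P2 9-12 | P1 12-15 | P3 15-18 | P4 18-21 | P5 21-24 | P2 24-27 | P1 27-30 | P3 30-33 | P4 33-36 | P5 36-39 | P2 39-42 | P1 42-44 | P4 44-46 | P5 46-49 | P2 49-51 | P5 51-54 |
Completion: P1=44  P2=51  P3=33  P4=46  P5=54
Turnaround (C−A): P1=39  P2=51  P3=33  P4=44  P5=44
Turnaround = completion − arrival: P1=39, P2=51, P3=33, P4=44, P5=44
Total turnaround = 39 + 51 + 33 + 44 + 44 = 211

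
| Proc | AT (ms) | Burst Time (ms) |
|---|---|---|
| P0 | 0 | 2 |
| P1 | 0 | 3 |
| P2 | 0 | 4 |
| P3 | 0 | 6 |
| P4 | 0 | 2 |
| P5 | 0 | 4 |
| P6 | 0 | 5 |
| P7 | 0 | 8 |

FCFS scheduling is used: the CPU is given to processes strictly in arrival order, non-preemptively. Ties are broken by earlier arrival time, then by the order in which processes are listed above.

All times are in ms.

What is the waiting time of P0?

0

Schedule: | P0 0-2 | P1 2-5 | P2 5-9 | P3 9-15 | P4 15-17 | P5 17-21 | P6 21-26 | P7 26-34 |
Completion: P0=2  P1=5  P2=9  P3=15  P4=17  P5=21  P6=26  P7=34
Turnaround (C−A): P0=2  P1=5  P2=9  P3=15  P4=17  P5=21  P6=26  P7=34
Waiting(P0) = turnaround − burst = 2 − 2 = 0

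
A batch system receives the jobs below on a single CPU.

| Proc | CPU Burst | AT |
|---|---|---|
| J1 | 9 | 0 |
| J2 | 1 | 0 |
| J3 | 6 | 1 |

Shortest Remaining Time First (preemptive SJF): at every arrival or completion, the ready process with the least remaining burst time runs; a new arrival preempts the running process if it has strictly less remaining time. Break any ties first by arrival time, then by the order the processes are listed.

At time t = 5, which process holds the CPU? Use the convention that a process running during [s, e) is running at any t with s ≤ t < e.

Gantt: | J2 0-1 | J3 1-7 | J1 7-16 |
Completion: J1=16  J2=1  J3=7

J3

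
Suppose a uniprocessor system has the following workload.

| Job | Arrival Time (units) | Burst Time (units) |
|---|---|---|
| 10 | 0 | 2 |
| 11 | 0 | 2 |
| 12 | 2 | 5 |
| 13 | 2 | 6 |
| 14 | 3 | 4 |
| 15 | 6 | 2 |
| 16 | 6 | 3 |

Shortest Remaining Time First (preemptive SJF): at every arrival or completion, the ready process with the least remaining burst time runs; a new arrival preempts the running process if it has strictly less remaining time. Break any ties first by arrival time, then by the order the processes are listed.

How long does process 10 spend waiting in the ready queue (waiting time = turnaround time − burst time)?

0

Timeline: | 10 0-2 | 11 2-4 | 14 4-8 | 15 8-10 | 16 10-13 | 12 13-18 | 13 18-24 |
Completion: 10=2  11=4  12=18  13=24  14=8  15=10  16=13
Turnaround (C−A): 10=2  11=4  12=16  13=22  14=5  15=4  16=7
Waiting(10) = turnaround − burst = 2 − 2 = 0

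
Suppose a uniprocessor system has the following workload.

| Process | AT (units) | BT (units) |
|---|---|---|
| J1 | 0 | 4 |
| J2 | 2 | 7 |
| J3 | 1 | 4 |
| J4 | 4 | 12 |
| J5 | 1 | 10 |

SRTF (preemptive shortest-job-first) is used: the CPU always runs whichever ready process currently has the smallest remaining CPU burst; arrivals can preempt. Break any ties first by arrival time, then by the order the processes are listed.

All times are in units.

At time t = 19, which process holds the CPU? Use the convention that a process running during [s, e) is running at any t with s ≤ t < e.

Schedule: | J1 0-4 | J3 4-8 | J2 8-15 | J5 15-25 | J4 25-37 |
Completion: J1=4  J2=15  J3=8  J4=37  J5=25
Turnaround (C−A): J1=4  J2=13  J3=7  J4=33  J5=24

J5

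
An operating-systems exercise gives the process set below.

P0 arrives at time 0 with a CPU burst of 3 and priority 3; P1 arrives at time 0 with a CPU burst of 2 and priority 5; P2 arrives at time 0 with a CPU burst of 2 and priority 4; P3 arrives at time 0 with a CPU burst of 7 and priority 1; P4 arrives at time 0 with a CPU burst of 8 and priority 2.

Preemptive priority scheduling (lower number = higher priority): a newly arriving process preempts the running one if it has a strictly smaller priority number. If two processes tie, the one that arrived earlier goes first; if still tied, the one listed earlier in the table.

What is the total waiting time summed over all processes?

60

Gantt: | P3 0-7 | P4 7-15 | P0 15-18 | P2 18-20 | P1 20-22 |
Completion: P0=18  P1=22  P2=20  P3=7  P4=15
Waiting = turnaround − burst: P0=15, P1=20, P2=18, P3=0, P4=7
Total waiting = 15 + 20 + 18 + 0 + 7 = 60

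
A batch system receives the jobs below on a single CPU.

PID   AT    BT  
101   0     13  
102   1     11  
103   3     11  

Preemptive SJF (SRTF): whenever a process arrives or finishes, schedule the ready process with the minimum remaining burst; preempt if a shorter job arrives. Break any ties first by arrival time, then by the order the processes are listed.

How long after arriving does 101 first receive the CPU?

Gantt: | 101 0-1 | 102 1-12 | 103 12-23 | 101 23-35 |
Completion: 101=35  102=12  103=23
Response(101) = first start − arrival = 0 − 0 = 0

0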